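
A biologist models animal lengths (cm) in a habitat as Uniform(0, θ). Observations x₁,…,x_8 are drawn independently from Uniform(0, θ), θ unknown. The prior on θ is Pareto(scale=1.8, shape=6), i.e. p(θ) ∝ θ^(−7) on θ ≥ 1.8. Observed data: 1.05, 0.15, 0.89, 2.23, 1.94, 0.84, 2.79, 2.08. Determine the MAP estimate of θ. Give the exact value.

The Uniform(0, θ) likelihood is θ^(−n) for θ ≥ max(xᵢ), zero otherwise. Here max(xᵢ) = 2.79.
Posterior ∝ θ^(−7) · θ^(−8) = θ^(−15) on θ ≥ max(1.8, 2.79) = 2.79.
This density is strictly decreasing in θ, so the posterior mode lies at the lower boundary of the support.

θ̂_MAP = 2.79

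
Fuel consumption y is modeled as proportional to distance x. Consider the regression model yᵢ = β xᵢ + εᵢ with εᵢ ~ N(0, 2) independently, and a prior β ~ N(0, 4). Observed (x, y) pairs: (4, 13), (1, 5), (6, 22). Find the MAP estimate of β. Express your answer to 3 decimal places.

log p(β | y) = −Σ(yᵢ − βxᵢ)²/(2·2) − β²/(2·4) + const.
Setting the derivative to zero: Σxᵢ(yᵢ − βxᵢ)/2 − β/4 = 0, so β = Σxᵢyᵢ / (Σxᵢ² + σ²/τ²).
Σxᵢyᵢ = 4·13 + 1·5 + 6·22 = 189; Σxᵢ² = 53; σ²/τ² = 0.5.
β̂_MAP = 189 / (53 + 0.5) = 189/53.5 ≈ 3.533.

β̂_MAP = 3.533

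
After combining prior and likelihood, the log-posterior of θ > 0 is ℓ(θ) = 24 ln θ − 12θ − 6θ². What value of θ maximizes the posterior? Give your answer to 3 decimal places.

θ̂_MAP = 1.000

ℓ'(θ) = 24/θ − 12 − 12θ. Setting this to zero and multiplying by θ: 12θ² + 12θ − 24 = 0.
θ = (−12 + √(12² + 4·12·24)) / (2·12) = (−12 + √1296) / 24 = (−12 + 36)/24 = 1.
ℓ''(θ) = −24/θ² − 12 < 0, confirming a maximum.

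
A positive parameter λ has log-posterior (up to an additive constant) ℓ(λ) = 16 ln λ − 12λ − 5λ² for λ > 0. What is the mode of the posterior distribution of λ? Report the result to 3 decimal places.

λ̂_MAP = 0.800

ℓ'(λ) = 16/λ − 12 − 10λ. Setting this to zero and multiplying by λ: 10λ² + 12λ − 16 = 0.
λ = (−12 + √(12² + 4·10·16)) / (2·10) = (−12 + √784) / 20 = (−12 + 28)/20 = 4/5.
ℓ''(λ) = −16/λ² − 10 < 0, confirming a maximum.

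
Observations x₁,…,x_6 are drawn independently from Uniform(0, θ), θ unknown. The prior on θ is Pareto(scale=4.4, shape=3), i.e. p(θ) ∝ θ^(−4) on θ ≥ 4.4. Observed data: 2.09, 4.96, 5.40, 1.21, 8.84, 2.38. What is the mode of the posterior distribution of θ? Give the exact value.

The Uniform(0, θ) likelihood is θ^(−n) for θ ≥ max(xᵢ), zero otherwise. Here max(xᵢ) = 8.84.
Posterior ∝ θ^(−4) · θ^(−6) = θ^(−10) on θ ≥ max(4.4, 8.84) = 8.84.
This density is strictly decreasing in θ, so the posterior mode lies at the lower boundary of the support.

θ̂_MAP = 8.84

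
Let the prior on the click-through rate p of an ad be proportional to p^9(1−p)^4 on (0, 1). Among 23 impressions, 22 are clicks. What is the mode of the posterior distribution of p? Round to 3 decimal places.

p̂_MAP = 0.861

The prior density ∝ p^9(1−p)^4 is the kernel of Beta(10, 5).
Data: 22 successes in 23 trials. The binomial likelihood contributes p^22(1−p)^1, so the posterior is Beta(10+22, 5+1) = Beta(32, 6).
For Beta(a, b) with a, b > 1 the mode is (a−1)/(a+b−2) = 31/36 ≈ 0.861.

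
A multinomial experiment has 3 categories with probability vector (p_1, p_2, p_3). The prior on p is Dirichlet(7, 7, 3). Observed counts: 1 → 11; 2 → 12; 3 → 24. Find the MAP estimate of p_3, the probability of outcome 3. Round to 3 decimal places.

MAP estimate: 0.426

The posterior is Dirichlet(αᵢ + nᵢ) = Dirichlet(18, 19, 27).
For a Dirichlet(a₁,…,a_K) with all aᵢ > 1, the mode has j-th component (aⱼ − 1)/(Σaᵢ − K).
Here Σaᵢ = 64 and K = 3, so p_3 = (27 − 1)/(64 − 3) = 26/61 ≈ 0.426.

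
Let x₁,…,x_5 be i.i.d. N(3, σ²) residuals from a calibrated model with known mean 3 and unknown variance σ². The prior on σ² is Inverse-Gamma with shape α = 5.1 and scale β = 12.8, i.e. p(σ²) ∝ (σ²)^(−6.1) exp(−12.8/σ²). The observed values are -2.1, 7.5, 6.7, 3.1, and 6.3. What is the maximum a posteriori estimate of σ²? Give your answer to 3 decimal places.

σ̂²_MAP = 5.608

Sum of squared deviations about the known mean: SS = (-2.1−3)² + (7.5−3)² + (6.7−3)² + (3.1−3)² + (6.3−3)² = 70.85.
The Normal likelihood contributes (σ²)^(−n/2) exp(−SS/(2σ²)), so the posterior is Inverse-Gamma(α + n/2, β + SS/2) = Inverse-Gamma(7.6, 48.225).
The mode of Inverse-Gamma(a, b) is b/(a+1) = 48.225/8.6 ≈ 5.608.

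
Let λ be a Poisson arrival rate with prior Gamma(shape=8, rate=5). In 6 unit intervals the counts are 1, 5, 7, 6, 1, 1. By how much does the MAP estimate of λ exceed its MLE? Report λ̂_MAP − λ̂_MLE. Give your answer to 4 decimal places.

Σxᵢ = 21. Posterior is Gamma(29, 11); MAP = (29−1)/11 = 28/11 ≈ 2.54545.
MLE = x̄ = 21/6 ≈ 3.50000.
Difference = 28/11 − 21/6 = -21/22 ≈ -0.9545.

MAP − MLE = -0.9545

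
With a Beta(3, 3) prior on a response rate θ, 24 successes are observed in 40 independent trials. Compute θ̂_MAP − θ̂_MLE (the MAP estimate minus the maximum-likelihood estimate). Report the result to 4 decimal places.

Posterior is Beta(27, 19); MAP = (27−1)/(46−2) = 26/44 ≈ 0.59091.
MLE ignores the prior: θ̂_MLE = k/n = 24/40 ≈ 0.60000.
Difference = 26/44 − 24/40 = -1/110 ≈ -0.0091.

MAP − MLE = -0.0091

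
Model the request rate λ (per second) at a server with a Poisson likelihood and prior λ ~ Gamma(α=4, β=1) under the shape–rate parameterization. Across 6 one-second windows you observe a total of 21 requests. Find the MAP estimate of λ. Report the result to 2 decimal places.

Σxᵢ = 21, n = 6.
Posterior ∝ λ^3e^(−1λ) · λ^21e^(−6λ) = λ^24e^(−7λ), i.e. Gamma(shape=25, rate=7).
The mode of a Gamma(a, b) with a ≥ 1 (shape–rate) is (a−1)/b = 24/7 ≈ 3.43.

λ̂_MAP = 3.43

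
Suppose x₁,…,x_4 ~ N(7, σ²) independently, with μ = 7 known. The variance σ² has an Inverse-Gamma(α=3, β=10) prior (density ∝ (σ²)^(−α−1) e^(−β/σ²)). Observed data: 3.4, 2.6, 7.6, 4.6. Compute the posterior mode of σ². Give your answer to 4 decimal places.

Sum of squared deviations about the known mean: SS = (3.4−7)² + (2.6−7)² + (7.6−7)² + (4.6−7)² = 38.44.
The Normal likelihood contributes (σ²)^(−n/2) exp(−SS/(2σ²)), so the posterior is Inverse-Gamma(α + n/2, β + SS/2) = Inverse-Gamma(5, 29.22).
The mode of Inverse-Gamma(a, b) is b/(a+1) = 29.22/6 ≈ 4.8700.

σ̂²_MAP = 4.8700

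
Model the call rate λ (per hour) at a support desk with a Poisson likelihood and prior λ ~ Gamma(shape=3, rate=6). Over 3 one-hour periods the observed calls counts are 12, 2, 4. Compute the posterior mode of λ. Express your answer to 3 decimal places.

Σxᵢ = 12+2+4 = 18, with n = 3.
Posterior ∝ λ^2e^(−6λ) · λ^18e^(−3λ) = λ^20e^(−9λ), i.e. Gamma(shape=21, rate=9).
The mode of a Gamma(a, b) with a ≥ 1 (shape–rate) is (a−1)/b = 20/9 ≈ 2.222.

λ̂_MAP = 2.222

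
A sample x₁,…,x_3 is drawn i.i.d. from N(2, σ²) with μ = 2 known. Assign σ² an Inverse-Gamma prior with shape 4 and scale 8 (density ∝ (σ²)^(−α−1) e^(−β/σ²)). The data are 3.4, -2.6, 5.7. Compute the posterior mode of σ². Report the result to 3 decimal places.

Sum of squared deviations about the known mean: SS = (3.4−2)² + (-2.6−2)² + (5.7−2)² = 36.81.
The Normal likelihood contributes (σ²)^(−n/2) exp(−SS/(2σ²)), so the posterior is Inverse-Gamma(α + n/2, β + SS/2) = Inverse-Gamma(5.5, 26.405).
The mode of Inverse-Gamma(a, b) is b/(a+1) = 26.405/6.5 ≈ 4.062.

σ̂²_MAP = 4.062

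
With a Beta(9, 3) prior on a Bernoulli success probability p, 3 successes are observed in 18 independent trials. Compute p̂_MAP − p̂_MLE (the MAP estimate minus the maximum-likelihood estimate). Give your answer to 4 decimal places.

Posterior is Beta(12, 18); MAP = (12−1)/(30−2) = 11/28 ≈ 0.39286.
MLE ignores the prior: p̂_MLE = k/n = 3/18 ≈ 0.16667.
Difference = 11/28 − 3/18 = 19/84 ≈ 0.2262.

MAP − MLE = 0.2262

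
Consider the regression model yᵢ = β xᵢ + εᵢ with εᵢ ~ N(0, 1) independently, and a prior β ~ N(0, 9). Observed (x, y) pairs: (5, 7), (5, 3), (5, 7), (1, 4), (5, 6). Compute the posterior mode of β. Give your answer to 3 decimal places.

β̂_MAP = 1.177

log p(β | y) = −Σ(yᵢ − βxᵢ)²/(2·1) − β²/(2·9) + const.
Setting the derivative to zero: Σxᵢ(yᵢ − βxᵢ)/1 − β/9 = 0, so β = Σxᵢyᵢ / (Σxᵢ² + σ²/τ²).
Σxᵢyᵢ = 5·7 + 5·3 + 5·7 + 1·4 + 5·6 = 119; Σxᵢ² = 101; σ²/τ² = 1/9.
β̂_MAP = 119 / (101 + 1/9) = 119/(910/9) = 153/130 ≈ 1.177.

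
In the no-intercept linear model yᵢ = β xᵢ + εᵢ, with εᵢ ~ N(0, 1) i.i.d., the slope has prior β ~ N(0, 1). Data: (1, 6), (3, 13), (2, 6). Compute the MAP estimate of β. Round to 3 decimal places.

log p(β | y) = −Σ(yᵢ − βxᵢ)²/(2·1) − β²/(2·1) + const.
Setting the derivative to zero: Σxᵢ(yᵢ − βxᵢ)/1 − β/1 = 0, so β = Σxᵢyᵢ / (Σxᵢ² + σ²/τ²).
Σxᵢyᵢ = 1·6 + 3·13 + 2·6 = 57; Σxᵢ² = 14; σ²/τ² = 1.
β̂_MAP = 57 / (14 + 1) = 57/15 ≈ 3.800.

β̂_MAP = 3.800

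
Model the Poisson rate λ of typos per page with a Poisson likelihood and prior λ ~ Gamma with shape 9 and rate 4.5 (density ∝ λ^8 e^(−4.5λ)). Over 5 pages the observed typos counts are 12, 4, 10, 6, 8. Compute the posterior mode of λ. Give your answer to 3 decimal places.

λ̂_MAP = 5.053

Σxᵢ = 12+4+10+6+8 = 40, with n = 5.
Posterior ∝ λ^8e^(−4.5λ) · λ^40e^(−5λ) = λ^48e^(−9.5λ), i.e. Gamma(shape=49, rate=9.5).
The mode of a Gamma(a, b) with a ≥ 1 (shape–rate) is (a−1)/b = 48/9.5 ≈ 5.053.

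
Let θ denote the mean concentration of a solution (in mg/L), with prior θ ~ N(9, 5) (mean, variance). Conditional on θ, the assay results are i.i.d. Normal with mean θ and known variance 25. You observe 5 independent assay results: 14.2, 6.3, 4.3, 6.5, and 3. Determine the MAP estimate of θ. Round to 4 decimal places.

n = 5; x̄ = (14.2 + 6.3 + 4.3 + 6.5 + 3)/5 = 34.3/5 = 6.86.
For a Normal prior and Normal likelihood with known variance, the posterior is Normal; its mode equals its mean, the precision-weighted average.
Prior precision 1/σ₀² = 1/5 = 0.2; data precision n/σ² = 5/25 = 0.2.
θ̂ = (0.2·9 + 0.2·6.86) / (0.2 + 0.2) = 3.172/0.4 = 7.9300.

θ̂_MAP = 7.9300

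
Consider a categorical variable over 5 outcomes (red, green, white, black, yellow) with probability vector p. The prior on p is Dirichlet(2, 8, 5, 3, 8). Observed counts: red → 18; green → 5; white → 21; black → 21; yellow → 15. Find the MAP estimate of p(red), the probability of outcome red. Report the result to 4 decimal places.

The posterior is Dirichlet(αᵢ + nᵢ) = Dirichlet(20, 13, 26, 24, 23).
For a Dirichlet(a₁,…,a_K) with all aᵢ > 1, the mode has j-th component (aⱼ − 1)/(Σaᵢ − K).
Here Σaᵢ = 106 and K = 5, so p(red) = (20 − 1)/(106 − 5) = 19/101 ≈ 0.1881.

MAP estimate of p(red) = 0.1881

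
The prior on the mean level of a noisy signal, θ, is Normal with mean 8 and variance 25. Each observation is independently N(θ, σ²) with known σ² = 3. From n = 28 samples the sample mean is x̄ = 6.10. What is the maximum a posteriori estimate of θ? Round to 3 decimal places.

θ̂_MAP = 6.108

n = 28, x̄ = 6.10.
For a Normal prior and Normal likelihood with known variance, the posterior is Normal; its mode equals its mean, the precision-weighted average.
Prior precision 1/σ₀² = 1/25 = 0.04; data precision n/σ² = 28/3.
θ̂ = (0.04·8 + (28/3)·6.1) / (0.04 + 28/3) = (4294/75)/(703/75) = 226/37 ≈ 6.108.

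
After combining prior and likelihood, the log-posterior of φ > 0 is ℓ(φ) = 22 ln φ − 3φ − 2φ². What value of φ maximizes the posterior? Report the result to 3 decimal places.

ℓ'(φ) = 22/φ − 3 − 4φ. Setting this to zero and multiplying by φ: 4φ² + 3φ − 22 = 0.
φ = (−3 + √(3² + 4·4·22)) / (2·4) = (−3 + √361) / 8 = (−3 + 19)/8 = 2.
ℓ''(φ) = −22/φ² − 4 < 0, confirming a maximum.

φ̂_MAP = 2.000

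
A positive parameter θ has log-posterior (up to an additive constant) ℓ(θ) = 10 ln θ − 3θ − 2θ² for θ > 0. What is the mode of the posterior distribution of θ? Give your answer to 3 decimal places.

θ̂_MAP = 1.250

ℓ'(θ) = 10/θ − 3 − 4θ. Setting this to zero and multiplying by θ: 4θ² + 3θ − 10 = 0.
θ = (−3 + √(3² + 4·4·10)) / (2·4) = (−3 + √169) / 8 = (−3 + 13)/8 = 5/4.
ℓ''(θ) = −10/θ² − 4 < 0, confirming a maximum.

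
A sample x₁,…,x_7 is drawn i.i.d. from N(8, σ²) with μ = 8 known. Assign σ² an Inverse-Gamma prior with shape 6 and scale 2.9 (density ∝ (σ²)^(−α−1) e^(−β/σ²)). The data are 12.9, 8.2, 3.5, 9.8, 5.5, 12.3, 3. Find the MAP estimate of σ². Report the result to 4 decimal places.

σ̂²_MAP = 4.9086

Sum of squared deviations about the known mean: SS = (12.9−8)² + (8.2−8)² + (3.5−8)² + (9.8−8)² + (5.5−8)² + (12.3−8)² + (3−8)² = 97.28.
The Normal likelihood contributes (σ²)^(−n/2) exp(−SS/(2σ²)), so the posterior is Inverse-Gamma(α + n/2, β + SS/2) = Inverse-Gamma(9.5, 51.54).
The mode of Inverse-Gamma(a, b) is b/(a+1) = 51.54/10.5 ≈ 4.9086.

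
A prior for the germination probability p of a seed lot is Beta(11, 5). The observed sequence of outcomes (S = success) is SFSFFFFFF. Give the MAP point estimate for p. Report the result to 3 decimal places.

p̂_MAP = 0.522

Prior: Beta(11, 5).
Data: 2 successes in 9 trials (from the sequence). The binomial likelihood contributes p^2(1−p)^7, so the posterior is Beta(11+2, 5+7) = Beta(13, 12).
For Beta(a, b) with a, b > 1 the mode is (a−1)/(a+b−2) = 12/23 ≈ 0.522.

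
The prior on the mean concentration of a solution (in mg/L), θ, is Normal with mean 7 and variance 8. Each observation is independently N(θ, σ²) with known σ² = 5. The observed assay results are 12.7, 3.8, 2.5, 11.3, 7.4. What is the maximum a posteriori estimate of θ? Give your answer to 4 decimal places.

θ̂_MAP = 7.4800

n = 5; x̄ = (12.7 + 3.8 + 2.5 + 11.3 + 7.4)/5 = 37.7/5 = 7.54.
For a Normal prior and Normal likelihood with known variance, the posterior is Normal; its mode equals its mean, the precision-weighted average.
Prior precision 1/σ₀² = 1/8 = 0.125; data precision n/σ² = 5/5 = 1.
θ̂ = (0.125·7 + 1·7.54) / (0.125 + 1) = 8.415/1.125 = 7.4800.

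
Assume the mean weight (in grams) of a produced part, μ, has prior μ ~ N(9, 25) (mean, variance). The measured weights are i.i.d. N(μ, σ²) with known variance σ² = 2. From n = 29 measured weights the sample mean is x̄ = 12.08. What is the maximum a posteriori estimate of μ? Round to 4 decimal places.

μ̂_MAP = 12.0715

n = 29, x̄ = 12.08.
For a Normal prior and Normal likelihood with known variance, the posterior is Normal; its mode equals its mean, the precision-weighted average.
Prior precision 1/σ₀² = 1/25 = 0.04; data precision n/σ² = 29/2 = 14.5.
μ̂ = (0.04·9 + 14.5·12.08) / (0.04 + 14.5) = 175.52/14.54 = 8776/727 ≈ 12.0715.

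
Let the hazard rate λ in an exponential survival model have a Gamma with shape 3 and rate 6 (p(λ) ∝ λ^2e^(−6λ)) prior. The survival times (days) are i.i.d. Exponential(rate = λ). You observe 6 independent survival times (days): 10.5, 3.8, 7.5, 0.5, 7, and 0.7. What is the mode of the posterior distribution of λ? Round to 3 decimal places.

λ̂_MAP = 0.222

The Exponential(rate=λ) likelihood is ∝ λ^n e^(−λΣtᵢ). Here n = 6 and Σtᵢ = 10.5 + 3.8 + 7.5 + 0.5 + 7 + 0.7 = 30.
Posterior ∝ λ^2e^(−6λ) · λ^6e^(−30λ) = λ^8e^(−36λ), i.e. Gamma(9, 36).
Mode = (a−1)/b = 8/36 ≈ 0.222.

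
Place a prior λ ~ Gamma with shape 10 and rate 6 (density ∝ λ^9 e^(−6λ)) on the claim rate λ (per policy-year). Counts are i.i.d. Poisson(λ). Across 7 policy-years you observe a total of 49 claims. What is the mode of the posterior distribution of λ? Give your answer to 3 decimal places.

λ̂_MAP = 4.462

Σxᵢ = 49, n = 7.
Posterior ∝ λ^9e^(−6λ) · λ^49e^(−7λ) = λ^58e^(−13λ), i.e. Gamma(shape=59, rate=13).
The mode of a Gamma(a, b) with a ≥ 1 (shape–rate) is (a−1)/b = 58/13 ≈ 4.462.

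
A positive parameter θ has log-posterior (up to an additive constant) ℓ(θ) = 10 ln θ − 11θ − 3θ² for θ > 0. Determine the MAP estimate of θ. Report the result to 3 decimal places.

ℓ'(θ) = 10/θ − 11 − 6θ. Setting this to zero and multiplying by θ: 6θ² + 11θ − 10 = 0.
θ = (−11 + √(11² + 4·6·10)) / (2·6) = (−11 + √361) / 12 = (−11 + 19)/12 = 2/3.
ℓ''(θ) = −10/θ² − 6 < 0, confirming a maximum.

θ̂_MAP = 0.667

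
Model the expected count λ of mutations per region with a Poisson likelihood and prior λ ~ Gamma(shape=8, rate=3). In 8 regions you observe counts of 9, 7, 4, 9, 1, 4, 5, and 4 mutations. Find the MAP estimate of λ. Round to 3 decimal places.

Σxᵢ = 9+7+4+9+1+4+5+4 = 43, with n = 8.
Posterior ∝ λ^7e^(−3λ) · λ^43e^(−8λ) = λ^50e^(−11λ), i.e. Gamma(shape=51, rate=11).
The mode of a Gamma(a, b) with a ≥ 1 (shape–rate) is (a−1)/b = 50/11 ≈ 4.545.

λ̂_MAP = 4.545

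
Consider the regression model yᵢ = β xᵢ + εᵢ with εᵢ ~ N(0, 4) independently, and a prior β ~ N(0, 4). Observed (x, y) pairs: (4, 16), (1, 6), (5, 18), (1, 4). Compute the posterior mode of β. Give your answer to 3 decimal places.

β̂_MAP = 3.727

log p(β | y) = −Σ(yᵢ − βxᵢ)²/(2·4) − β²/(2·4) + const.
Setting the derivative to zero: Σxᵢ(yᵢ − βxᵢ)/4 − β/4 = 0, so β = Σxᵢyᵢ / (Σxᵢ² + σ²/τ²).
Σxᵢyᵢ = 4·16 + 1·6 + 5·18 + 1·4 = 164; Σxᵢ² = 43; σ²/τ² = 1.
β̂_MAP = 164 / (43 + 1) = 164/44 ≈ 3.727.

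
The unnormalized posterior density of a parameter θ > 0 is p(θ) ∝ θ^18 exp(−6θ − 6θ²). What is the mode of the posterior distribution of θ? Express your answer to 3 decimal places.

θ̂_MAP = 1.000

ℓ'(θ) = 18/θ − 6 − 12θ. Setting this to zero and multiplying by θ: 12θ² + 6θ − 18 = 0.
θ = (−6 + √(6² + 4·12·18)) / (2·12) = (−6 + √900) / 24 = (−6 + 30)/24 = 1.
ℓ''(θ) = −18/θ² − 12 < 0, confirming a maximum.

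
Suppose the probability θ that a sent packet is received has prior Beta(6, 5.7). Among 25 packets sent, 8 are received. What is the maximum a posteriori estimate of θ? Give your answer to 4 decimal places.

Prior: Beta(6, 5.7).
Data: 8 successes in 25 trials. The binomial likelihood contributes θ^8(1−θ)^17, so the posterior is Beta(6+8, 5.7+17) = Beta(14, 22.7).
For Beta(a, b) with a, b > 1 the mode is (a−1)/(a+b−2) = 13/34.7 ≈ 0.3746.

θ̂_MAP = 0.3746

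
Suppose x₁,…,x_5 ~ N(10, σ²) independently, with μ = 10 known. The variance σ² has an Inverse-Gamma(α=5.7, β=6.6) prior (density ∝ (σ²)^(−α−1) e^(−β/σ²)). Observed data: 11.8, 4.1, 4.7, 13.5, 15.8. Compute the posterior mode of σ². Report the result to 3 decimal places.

Sum of squared deviations about the known mean: SS = (11.8−10)² + (4.1−10)² + (4.7−10)² + (13.5−10)² + (15.8−10)² = 112.03.
The Normal likelihood contributes (σ²)^(−n/2) exp(−SS/(2σ²)), so the posterior is Inverse-Gamma(α + n/2, β + SS/2) = Inverse-Gamma(8.2, 62.615).
The mode of Inverse-Gamma(a, b) is b/(a+1) = 62.615/9.2 ≈ 6.806.

σ̂²_MAP = 6.806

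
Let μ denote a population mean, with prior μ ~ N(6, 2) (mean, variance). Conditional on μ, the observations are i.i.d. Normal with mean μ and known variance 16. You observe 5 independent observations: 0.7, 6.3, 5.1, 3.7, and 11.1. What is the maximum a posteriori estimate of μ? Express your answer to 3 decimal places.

μ̂_MAP = 5.762

n = 5; x̄ = (0.7 + 6.3 + 5.1 + 3.7 + 11.1)/5 = 26.9/5 = 5.38.
For a Normal prior and Normal likelihood with known variance, the posterior is Normal; its mode equals its mean, the precision-weighted average.
Prior precision 1/σ₀² = 1/2 = 0.5; data precision n/σ² = 5/16 = 0.3125.
μ̂ = (0.5·6 + 0.3125·5.38) / (0.5 + 0.3125) = 4.68125/0.8125 = 749/130 ≈ 5.762.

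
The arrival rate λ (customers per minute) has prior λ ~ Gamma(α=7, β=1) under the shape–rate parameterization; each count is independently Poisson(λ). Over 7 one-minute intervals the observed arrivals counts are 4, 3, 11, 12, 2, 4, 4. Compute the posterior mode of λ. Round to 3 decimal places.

λ̂_MAP = 5.750

Σxᵢ = 4+3+11+12+2+4+4 = 40, with n = 7.
Posterior ∝ λ^6e^(−1λ) · λ^40e^(−7λ) = λ^46e^(−8λ), i.e. Gamma(shape=47, rate=8).
The mode of a Gamma(a, b) with a ≥ 1 (shape–rate) is (a−1)/b = 46/8 ≈ 5.750.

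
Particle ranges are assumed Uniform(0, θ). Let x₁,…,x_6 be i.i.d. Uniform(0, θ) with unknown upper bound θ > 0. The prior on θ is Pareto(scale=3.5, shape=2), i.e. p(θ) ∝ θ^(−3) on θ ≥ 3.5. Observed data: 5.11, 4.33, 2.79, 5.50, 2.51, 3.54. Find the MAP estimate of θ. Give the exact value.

The Uniform(0, θ) likelihood is θ^(−n) for θ ≥ max(xᵢ), zero otherwise. Here max(xᵢ) = 5.50.
Posterior ∝ θ^(−3) · θ^(−6) = θ^(−9) on θ ≥ max(3.5, 5.50) = 5.50.
This density is strictly decreasing in θ, so the posterior mode lies at the lower boundary of the support.

θ̂_MAP = 5.50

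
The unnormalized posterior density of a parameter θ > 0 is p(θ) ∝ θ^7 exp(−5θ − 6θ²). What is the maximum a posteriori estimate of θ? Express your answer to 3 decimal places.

θ̂_MAP = 0.583

ℓ'(θ) = 7/θ − 5 − 12θ. Setting this to zero and multiplying by θ: 12θ² + 5θ − 7 = 0.
θ = (−5 + √(5² + 4·12·7)) / (2·12) = (−5 + √361) / 24 = (−5 + 19)/24 = 7/12.
ℓ''(θ) = −7/θ² − 12 < 0, confirming a maximum.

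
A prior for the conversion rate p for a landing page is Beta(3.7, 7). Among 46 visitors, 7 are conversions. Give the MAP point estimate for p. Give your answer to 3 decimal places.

p̂_MAP = 0.177

Prior: Beta(3.7, 7).
Data: 7 successes in 46 trials. The binomial likelihood contributes p^7(1−p)^39, so the posterior is Beta(3.7+7, 7+39) = Beta(10.7, 46).
For Beta(a, b) with a, b > 1 the mode is (a−1)/(a+b−2) = 9.7/54.7 ≈ 0.177.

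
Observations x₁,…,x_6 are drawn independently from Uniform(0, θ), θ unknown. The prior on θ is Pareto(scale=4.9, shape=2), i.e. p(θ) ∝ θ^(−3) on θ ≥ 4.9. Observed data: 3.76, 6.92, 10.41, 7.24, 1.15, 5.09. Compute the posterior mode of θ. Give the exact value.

The Uniform(0, θ) likelihood is θ^(−n) for θ ≥ max(xᵢ), zero otherwise. Here max(xᵢ) = 10.41.
Posterior ∝ θ^(−3) · θ^(−6) = θ^(−9) on θ ≥ max(4.9, 10.41) = 10.41.
This density is strictly decreasing in θ, so the posterior mode lies at the lower boundary of the support.

θ̂_MAP = 10.41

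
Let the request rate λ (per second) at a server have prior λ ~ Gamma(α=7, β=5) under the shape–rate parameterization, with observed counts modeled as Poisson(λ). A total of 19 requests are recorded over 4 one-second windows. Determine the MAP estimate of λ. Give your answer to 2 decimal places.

λ̂_MAP = 2.78

Σxᵢ = 19, n = 4.
Posterior ∝ λ^6e^(−5λ) · λ^19e^(−4λ) = λ^25e^(−9λ), i.e. Gamma(shape=26, rate=9).
The mode of a Gamma(a, b) with a ≥ 1 (shape–rate) is (a−1)/b = 25/9 ≈ 2.78.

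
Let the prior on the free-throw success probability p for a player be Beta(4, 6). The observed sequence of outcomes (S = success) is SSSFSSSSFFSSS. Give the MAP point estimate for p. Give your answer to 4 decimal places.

p̂_MAP = 0.6190

Prior: Beta(4, 6).
Data: 10 successes in 13 trials (from the sequence). The binomial likelihood contributes p^10(1−p)^3, so the posterior is Beta(4+10, 6+3) = Beta(14, 9).
For Beta(a, b) with a, b > 1 the mode is (a−1)/(a+b−2) = 13/21 ≈ 0.6190.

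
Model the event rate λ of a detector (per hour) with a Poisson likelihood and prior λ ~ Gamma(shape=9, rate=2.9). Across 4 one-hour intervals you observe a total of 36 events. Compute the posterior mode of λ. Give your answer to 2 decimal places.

Σxᵢ = 36, n = 4.
Posterior ∝ λ^8e^(−2.9λ) · λ^36e^(−4λ) = λ^44e^(−6.9λ), i.e. Gamma(shape=45, rate=6.9).
The mode of a Gamma(a, b) with a ≥ 1 (shape–rate) is (a−1)/b = 44/6.9 ≈ 6.38.

λ̂_MAP = 6.38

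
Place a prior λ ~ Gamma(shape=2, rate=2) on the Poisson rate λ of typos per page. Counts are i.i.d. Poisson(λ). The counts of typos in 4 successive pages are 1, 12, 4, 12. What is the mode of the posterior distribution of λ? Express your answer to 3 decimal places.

λ̂_MAP = 5.000

Σxᵢ = 1+12+4+12 = 29, with n = 4.
Posterior ∝ λe^(−2λ) · λ^29e^(−4λ) = λ^30e^(−6λ), i.e. Gamma(shape=31, rate=6).
The mode of a Gamma(a, b) with a ≥ 1 (shape–rate) is (a−1)/b = 30/6 ≈ 5.000.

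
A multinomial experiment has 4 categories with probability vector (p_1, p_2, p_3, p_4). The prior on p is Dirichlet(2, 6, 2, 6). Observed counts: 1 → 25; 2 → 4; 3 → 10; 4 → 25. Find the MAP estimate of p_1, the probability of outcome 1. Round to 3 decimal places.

MAP estimate: 0.342

The posterior is Dirichlet(αᵢ + nᵢ) = Dirichlet(27, 10, 12, 31).
For a Dirichlet(a₁,…,a_K) with all aᵢ > 1, the mode has j-th component (aⱼ − 1)/(Σaᵢ − K).
Here Σaᵢ = 80 and K = 4, so p_1 = (27 − 1)/(80 − 4) = 26/76 ≈ 0.342.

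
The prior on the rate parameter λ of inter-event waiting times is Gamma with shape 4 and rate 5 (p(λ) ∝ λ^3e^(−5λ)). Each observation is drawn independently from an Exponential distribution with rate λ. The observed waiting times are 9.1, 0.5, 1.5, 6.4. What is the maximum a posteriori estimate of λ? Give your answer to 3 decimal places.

The Exponential(rate=λ) likelihood is ∝ λ^n e^(−λΣtᵢ). Here n = 4 and Σtᵢ = 9.1 + 0.5 + 1.5 + 6.4 = 17.5.
Posterior ∝ λ^3e^(−5λ) · λ^4e^(−17.5λ) = λ^7e^(−22.5λ), i.e. Gamma(8, 22.5).
Mode = (a−1)/b = 7/22.5 ≈ 0.311.

λ̂_MAP = 0.311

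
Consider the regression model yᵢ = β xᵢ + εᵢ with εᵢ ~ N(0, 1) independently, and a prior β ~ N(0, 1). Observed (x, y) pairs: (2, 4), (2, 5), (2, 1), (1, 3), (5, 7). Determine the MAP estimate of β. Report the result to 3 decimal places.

β̂_MAP = 1.487

log p(β | y) = −Σ(yᵢ − βxᵢ)²/(2·1) − β²/(2·1) + const.
Setting the derivative to zero: Σxᵢ(yᵢ − βxᵢ)/1 − β/1 = 0, so β = Σxᵢyᵢ / (Σxᵢ² + σ²/τ²).
Σxᵢyᵢ = 2·4 + 2·5 + 2·1 + 1·3 + 5·7 = 58; Σxᵢ² = 38; σ²/τ² = 1.
β̂_MAP = 58 / (38 + 1) = 58/39 ≈ 1.487.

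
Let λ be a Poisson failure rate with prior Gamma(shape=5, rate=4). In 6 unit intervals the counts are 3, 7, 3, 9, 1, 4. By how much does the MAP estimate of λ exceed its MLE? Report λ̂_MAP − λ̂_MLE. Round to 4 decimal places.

MAP − MLE = -1.4000

Σxᵢ = 27. Posterior is Gamma(32, 10); MAP = (32−1)/10 = 31/10 ≈ 3.10000.
MLE = x̄ = 27/6 ≈ 4.50000.
Difference = 31/10 − 27/6 = -7/5 ≈ -1.4000.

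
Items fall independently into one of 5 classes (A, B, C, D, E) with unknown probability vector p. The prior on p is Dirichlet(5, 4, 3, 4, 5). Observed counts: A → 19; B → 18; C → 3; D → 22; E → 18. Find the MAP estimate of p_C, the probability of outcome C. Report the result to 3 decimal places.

MAP estimate of p_C = 0.052

The posterior is Dirichlet(αᵢ + nᵢ) = Dirichlet(24, 22, 6, 26, 23).
For a Dirichlet(a₁,…,a_K) with all aᵢ > 1, the mode has j-th component (aⱼ − 1)/(Σaᵢ − K).
Here Σaᵢ = 101 and K = 5, so p_C = (6 − 1)/(101 − 5) = 5/96 ≈ 0.052.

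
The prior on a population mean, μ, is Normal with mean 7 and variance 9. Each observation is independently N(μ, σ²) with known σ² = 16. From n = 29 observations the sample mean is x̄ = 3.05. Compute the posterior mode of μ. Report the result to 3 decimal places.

μ̂_MAP = 3.278

n = 29, x̄ = 3.05.
For a Normal prior and Normal likelihood with known variance, the posterior is Normal; its mode equals its mean, the precision-weighted average.
Prior precision 1/σ₀² = 1/9; data precision n/σ² = 29/16 = 1.8125.
μ̂ = ((1/9)·7 + 1.8125·3.05) / (1/9 + 1.8125) = (18161/2880)/(277/144) = 18161/5540 ≈ 3.278.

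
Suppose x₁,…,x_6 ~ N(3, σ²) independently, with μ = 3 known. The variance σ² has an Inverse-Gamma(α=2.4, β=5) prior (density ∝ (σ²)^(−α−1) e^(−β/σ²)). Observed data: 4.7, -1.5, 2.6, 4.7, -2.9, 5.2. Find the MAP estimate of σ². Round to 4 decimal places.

Sum of squared deviations about the known mean: SS = (4.7−3)² + (-1.5−3)² + (2.6−3)² + (4.7−3)² + (-2.9−3)² + (5.2−3)² = 65.84.
The Normal likelihood contributes (σ²)^(−n/2) exp(−SS/(2σ²)), so the posterior is Inverse-Gamma(α + n/2, β + SS/2) = Inverse-Gamma(5.4, 37.92).
The mode of Inverse-Gamma(a, b) is b/(a+1) = 37.92/6.4 ≈ 5.9250.

σ̂²_MAP = 5.9250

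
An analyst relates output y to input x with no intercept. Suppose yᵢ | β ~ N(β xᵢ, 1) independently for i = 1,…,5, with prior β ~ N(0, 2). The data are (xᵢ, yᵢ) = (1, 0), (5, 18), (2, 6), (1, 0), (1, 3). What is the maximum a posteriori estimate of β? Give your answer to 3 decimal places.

β̂_MAP = 3.231

log p(β | y) = −Σ(yᵢ − βxᵢ)²/(2·1) − β²/(2·2) + const.
Setting the derivative to zero: Σxᵢ(yᵢ − βxᵢ)/1 − β/2 = 0, so β = Σxᵢyᵢ / (Σxᵢ² + σ²/τ²).
Σxᵢyᵢ = 1·0 + 5·18 + 2·6 + 1·0 + 1·3 = 105; Σxᵢ² = 32; σ²/τ² = 0.5.
β̂_MAP = 105 / (32 + 0.5) = 105/32.5 ≈ 3.231.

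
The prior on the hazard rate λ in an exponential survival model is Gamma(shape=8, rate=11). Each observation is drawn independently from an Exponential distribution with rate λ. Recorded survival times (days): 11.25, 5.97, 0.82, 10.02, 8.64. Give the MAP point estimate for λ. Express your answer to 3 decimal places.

λ̂_MAP = 0.252

The Exponential(rate=λ) likelihood is ∝ λ^n e^(−λΣtᵢ). Here n = 5 and Σtᵢ = 11.25 + 5.97 + 0.82 + 10.02 + 8.64 = 36.70.
Posterior ∝ λ^7e^(−11λ) · λ^5e^(−36.70λ) = λ^12e^(−47.70λ), i.e. Gamma(13, 47.70).
Mode = (a−1)/b = 12/47.70 ≈ 0.252.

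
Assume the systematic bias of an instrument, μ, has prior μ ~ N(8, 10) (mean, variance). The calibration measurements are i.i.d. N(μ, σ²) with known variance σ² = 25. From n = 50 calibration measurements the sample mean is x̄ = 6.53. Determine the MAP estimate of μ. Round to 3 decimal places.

n = 50, x̄ = 6.53.
For a Normal prior and Normal likelihood with known variance, the posterior is Normal; its mode equals its mean, the precision-weighted average.
Prior precision 1/σ₀² = 1/10 = 0.1; data precision n/σ² = 50/25 = 2.
μ̂ = (0.1·8 + 2·6.53) / (0.1 + 2) = 13.86/2.1 = 6.600.

μ̂_MAP = 6.600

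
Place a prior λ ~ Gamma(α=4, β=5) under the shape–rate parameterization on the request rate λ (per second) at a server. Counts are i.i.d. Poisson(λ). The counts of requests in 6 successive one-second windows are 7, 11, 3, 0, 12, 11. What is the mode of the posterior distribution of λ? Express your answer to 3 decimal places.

Σxᵢ = 7+11+3+0+12+11 = 44, with n = 6.
Posterior ∝ λ^3e^(−5λ) · λ^44e^(−6λ) = λ^47e^(−11λ), i.e. Gamma(shape=48, rate=11).
The mode of a Gamma(a, b) with a ≥ 1 (shape–rate) is (a−1)/b = 47/11 ≈ 4.273.

λ̂_MAP = 4.273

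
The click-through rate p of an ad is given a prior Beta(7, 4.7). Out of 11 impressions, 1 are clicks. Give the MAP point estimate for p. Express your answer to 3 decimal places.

Prior: Beta(7, 4.7).
Data: 1 success in 11 trials. The binomial likelihood contributes p(1−p)^10, so the posterior is Beta(7+1, 4.7+10) = Beta(8, 14.7).
For Beta(a, b) with a, b > 1 the mode is (a−1)/(a+b−2) = 7/20.7 ≈ 0.338.

p̂_MAP = 0.338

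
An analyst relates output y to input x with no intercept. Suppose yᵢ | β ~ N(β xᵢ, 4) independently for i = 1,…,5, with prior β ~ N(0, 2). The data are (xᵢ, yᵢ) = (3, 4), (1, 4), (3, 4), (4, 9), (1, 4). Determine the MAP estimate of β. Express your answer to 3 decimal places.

log p(β | y) = −Σ(yᵢ − βxᵢ)²/(2·4) − β²/(2·2) + const.
Setting the derivative to zero: Σxᵢ(yᵢ − βxᵢ)/4 − β/2 = 0, so β = Σxᵢyᵢ / (Σxᵢ² + σ²/τ²).
Σxᵢyᵢ = 3·4 + 1·4 + 3·4 + 4·9 + 1·4 = 68; Σxᵢ² = 36; σ²/τ² = 2.
β̂_MAP = 68 / (36 + 2) = 68/38 ≈ 1.789.

β̂_MAP = 1.789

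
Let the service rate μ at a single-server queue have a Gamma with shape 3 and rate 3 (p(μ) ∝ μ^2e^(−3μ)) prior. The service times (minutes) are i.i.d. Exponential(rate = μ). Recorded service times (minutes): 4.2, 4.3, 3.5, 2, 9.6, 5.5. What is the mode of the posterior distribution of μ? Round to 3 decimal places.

The Exponential(rate=μ) likelihood is ∝ μ^n e^(−μΣtᵢ). Here n = 6 and Σtᵢ = 4.2 + 4.3 + 3.5 + 2 + 9.6 + 5.5 = 29.1.
Posterior ∝ μ^2e^(−3μ) · μ^6e^(−29.1μ) = μ^8e^(−32.1μ), i.e. Gamma(9, 32.1).
Mode = (a−1)/b = 8/32.1 ≈ 0.249.

μ̂_MAP = 0.249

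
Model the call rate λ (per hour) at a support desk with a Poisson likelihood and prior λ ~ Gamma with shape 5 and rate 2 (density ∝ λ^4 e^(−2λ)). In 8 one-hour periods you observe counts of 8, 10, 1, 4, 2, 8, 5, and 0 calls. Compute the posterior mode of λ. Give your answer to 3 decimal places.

Σxᵢ = 8+10+1+4+2+8+5+0 = 38, with n = 8.
Posterior ∝ λ^4e^(−2λ) · λ^38e^(−8λ) = λ^42e^(−10λ), i.e. Gamma(shape=43, rate=10).
The mode of a Gamma(a, b) with a ≥ 1 (shape–rate) is (a−1)/b = 42/10 ≈ 4.200.

λ̂_MAP = 4.200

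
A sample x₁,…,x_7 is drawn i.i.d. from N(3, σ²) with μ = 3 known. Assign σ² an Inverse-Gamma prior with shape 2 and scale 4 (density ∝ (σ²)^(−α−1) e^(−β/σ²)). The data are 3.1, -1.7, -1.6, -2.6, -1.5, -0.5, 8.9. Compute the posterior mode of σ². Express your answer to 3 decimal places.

Sum of squared deviations about the known mean: SS = (3.1−3)² + (-1.7−3)² + (-1.6−3)² + (-2.6−3)² + (-1.5−3)² + (-0.5−3)² + (8.9−3)² = 141.93.
The Normal likelihood contributes (σ²)^(−n/2) exp(−SS/(2σ²)), so the posterior is Inverse-Gamma(α + n/2, β + SS/2) = Inverse-Gamma(5.5, 74.965).
The mode of Inverse-Gamma(a, b) is b/(a+1) = 74.965/6.5 ≈ 11.533.

σ̂²_MAP = 11.533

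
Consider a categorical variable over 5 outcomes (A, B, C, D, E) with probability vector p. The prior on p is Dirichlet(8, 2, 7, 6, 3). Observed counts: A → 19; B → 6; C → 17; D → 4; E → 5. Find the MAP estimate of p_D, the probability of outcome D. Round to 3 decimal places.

The posterior is Dirichlet(αᵢ + nᵢ) = Dirichlet(27, 8, 24, 10, 8).
For a Dirichlet(a₁,…,a_K) with all aᵢ > 1, the mode has j-th component (aⱼ − 1)/(Σaᵢ − K).
Here Σaᵢ = 77 and K = 5, so p_D = (10 − 1)/(77 − 5) = 9/72 ≈ 0.125.

MAP estimate of p_D = 0.125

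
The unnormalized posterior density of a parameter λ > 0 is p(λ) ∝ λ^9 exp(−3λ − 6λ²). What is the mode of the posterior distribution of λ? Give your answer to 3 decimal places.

λ̂_MAP = 0.750

ℓ'(λ) = 9/λ − 3 − 12λ. Setting this to zero and multiplying by λ: 12λ² + 3λ − 9 = 0.
λ = (−3 + √(3² + 4·12·9)) / (2·12) = (−3 + √441) / 24 = (−3 + 21)/24 = 3/4.
ℓ''(λ) = −9/λ² − 12 < 0, confirming a maximum.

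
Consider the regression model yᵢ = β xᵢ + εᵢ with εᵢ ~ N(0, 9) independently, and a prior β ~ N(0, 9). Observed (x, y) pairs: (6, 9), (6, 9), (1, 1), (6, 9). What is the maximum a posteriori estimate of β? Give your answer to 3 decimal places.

β̂_MAP = 1.482

log p(β | y) = −Σ(yᵢ − βxᵢ)²/(2·9) − β²/(2·9) + const.
Setting the derivative to zero: Σxᵢ(yᵢ − βxᵢ)/9 − β/9 = 0, so β = Σxᵢyᵢ / (Σxᵢ² + σ²/τ²).
Σxᵢyᵢ = 6·9 + 6·9 + 1·1 + 6·9 = 163; Σxᵢ² = 109; σ²/τ² = 1.
β̂_MAP = 163 / (109 + 1) = 163/110 ≈ 1.482.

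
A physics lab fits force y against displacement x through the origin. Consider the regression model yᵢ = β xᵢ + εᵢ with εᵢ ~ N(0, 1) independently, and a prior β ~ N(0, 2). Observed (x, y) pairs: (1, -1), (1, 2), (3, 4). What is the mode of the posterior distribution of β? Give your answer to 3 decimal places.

β̂_MAP = 1.130

log p(β | y) = −Σ(yᵢ − βxᵢ)²/(2·1) − β²/(2·2) + const.
Setting the derivative to zero: Σxᵢ(yᵢ − βxᵢ)/1 − β/2 = 0, so β = Σxᵢyᵢ / (Σxᵢ² + σ²/τ²).
Σxᵢyᵢ = 1·(-1) + 1·2 + 3·4 = 13; Σxᵢ² = 11; σ²/τ² = 0.5.
β̂_MAP = 13 / (11 + 0.5) = 13/11.5 ≈ 1.130.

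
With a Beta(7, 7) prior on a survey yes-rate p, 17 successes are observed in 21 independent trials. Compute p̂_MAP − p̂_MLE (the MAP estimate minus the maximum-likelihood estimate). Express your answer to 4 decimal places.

Posterior is Beta(24, 11); MAP = (24−1)/(35−2) = 23/33 ≈ 0.69697.
MLE ignores the prior: p̂_MLE = k/n = 17/21 ≈ 0.80952.
Difference = 23/33 − 17/21 = -26/231 ≈ -0.1126.

MAP − MLE = -0.1126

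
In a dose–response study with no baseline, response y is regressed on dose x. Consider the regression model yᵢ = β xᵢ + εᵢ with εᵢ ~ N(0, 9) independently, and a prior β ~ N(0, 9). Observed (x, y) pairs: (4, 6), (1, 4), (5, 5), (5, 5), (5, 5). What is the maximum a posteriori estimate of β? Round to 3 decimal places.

log p(β | y) = −Σ(yᵢ − βxᵢ)²/(2·9) − β²/(2·9) + const.
Setting the derivative to zero: Σxᵢ(yᵢ − βxᵢ)/9 − β/9 = 0, so β = Σxᵢyᵢ / (Σxᵢ² + σ²/τ²).
Σxᵢyᵢ = 4·6 + 1·4 + 5·5 + 5·5 + 5·5 = 103; Σxᵢ² = 92; σ²/τ² = 1.
β̂_MAP = 103 / (92 + 1) = 103/93 ≈ 1.108.

β̂_MAP = 1.108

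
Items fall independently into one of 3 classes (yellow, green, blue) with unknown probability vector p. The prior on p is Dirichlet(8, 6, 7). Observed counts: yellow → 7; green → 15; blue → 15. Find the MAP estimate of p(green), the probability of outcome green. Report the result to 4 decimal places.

MAP estimate of p(green) = 0.3636

The posterior is Dirichlet(αᵢ + nᵢ) = Dirichlet(15, 21, 22).
For a Dirichlet(a₁,…,a_K) with all aᵢ > 1, the mode has j-th component (aⱼ − 1)/(Σaᵢ − K).
Here Σaᵢ = 58 and K = 3, so p(green) = (21 − 1)/(58 − 3) = 20/55 ≈ 0.3636.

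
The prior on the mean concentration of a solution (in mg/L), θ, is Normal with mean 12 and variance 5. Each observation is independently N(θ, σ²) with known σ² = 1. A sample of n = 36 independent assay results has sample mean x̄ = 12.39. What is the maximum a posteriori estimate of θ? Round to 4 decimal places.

θ̂_MAP = 12.3878

n = 36, x̄ = 12.39.
For a Normal prior and Normal likelihood with known variance, the posterior is Normal; its mode equals its mean, the precision-weighted average.
Prior precision 1/σ₀² = 1/5 = 0.2; data precision n/σ² = 36/1 = 36.
θ̂ = (0.2·12 + 36·12.39) / (0.2 + 36) = 448.44/36.2 = 11211/905 ≈ 12.3878.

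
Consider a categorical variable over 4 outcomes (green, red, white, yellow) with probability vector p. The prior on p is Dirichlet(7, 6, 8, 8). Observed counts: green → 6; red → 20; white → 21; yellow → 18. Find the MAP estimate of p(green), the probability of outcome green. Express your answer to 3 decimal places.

The posterior is Dirichlet(αᵢ + nᵢ) = Dirichlet(13, 26, 29, 26).
For a Dirichlet(a₁,…,a_K) with all aᵢ > 1, the mode has j-th component (aⱼ − 1)/(Σaᵢ − K).
Here Σaᵢ = 94 and K = 4, so p(green) = (13 − 1)/(94 − 4) = 12/90 ≈ 0.133.

MAP estimate of p(green) = 0.133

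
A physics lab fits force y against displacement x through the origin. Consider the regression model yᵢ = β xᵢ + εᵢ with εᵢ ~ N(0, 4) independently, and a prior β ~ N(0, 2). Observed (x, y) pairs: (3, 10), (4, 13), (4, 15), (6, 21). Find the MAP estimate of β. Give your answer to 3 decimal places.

log p(β | y) = −Σ(yᵢ − βxᵢ)²/(2·4) − β²/(2·2) + const.
Setting the derivative to zero: Σxᵢ(yᵢ − βxᵢ)/4 − β/2 = 0, so β = Σxᵢyᵢ / (Σxᵢ² + σ²/τ²).
Σxᵢyᵢ = 3·10 + 4·13 + 4·15 + 6·21 = 268; Σxᵢ² = 77; σ²/τ² = 2.
β̂_MAP = 268 / (77 + 2) = 268/79 ≈ 3.392.

β̂_MAP = 3.392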